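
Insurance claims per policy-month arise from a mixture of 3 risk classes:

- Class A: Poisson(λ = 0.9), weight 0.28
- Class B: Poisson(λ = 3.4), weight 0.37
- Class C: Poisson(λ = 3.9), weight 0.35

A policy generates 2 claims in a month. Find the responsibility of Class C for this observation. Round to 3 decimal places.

0.314

By Bayes' theorem, P(k | x) = P(Z=k) f_k(x) / Σ_j P(Z=j) f_j(x).
Poisson probabilities:
  L_A = e^(−0.9)·0.9^2/2! = 0.164661
  L_B = e^(−3.4)·3.4^2/2! = 0.192898
  L_C = e^(−3.9)·3.9^2/2! = 0.15394
Multiply by the mixture weights:
  P(Z=A)·L_A = 0.28 × 0.164661 = 0.046105
  P(Z=B)·L_B = 0.37 × 0.192898 = 0.0713721
  P(Z=C)·L_C = 0.35 × 0.15394 = 0.0538789
Sum: 0.046105 + 0.0713721 + 0.0538789 = 0.171356
Responsibility of Class C: 0.0538789 / 0.171356 ≈ 0.314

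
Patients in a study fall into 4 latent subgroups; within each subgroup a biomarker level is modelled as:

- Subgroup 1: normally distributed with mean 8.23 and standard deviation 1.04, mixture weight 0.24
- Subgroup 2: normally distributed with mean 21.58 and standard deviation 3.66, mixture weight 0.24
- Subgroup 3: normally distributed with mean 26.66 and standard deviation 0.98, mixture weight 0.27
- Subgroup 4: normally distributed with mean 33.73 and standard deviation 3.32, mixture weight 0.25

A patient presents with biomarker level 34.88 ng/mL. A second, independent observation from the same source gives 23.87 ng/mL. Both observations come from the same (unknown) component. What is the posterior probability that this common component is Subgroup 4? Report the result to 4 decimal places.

0.9285

The responsibility of component k is π_k f_k(x) divided by Σ_j π_j f_j(x).
Since both observations come from the same component, the likelihood for component k is f_k(x₁)·f_k(x₂).
  L_1 = [9.91235e-144] × [2.9845e-50] = 2.95834e-193
  L_2 = [0.000147905] × [0.0896232] = 1.32557e-05
  L_3 = [2.14987e-16] × [0.00707445] = 1.52091e-18
  L_4 = [0.113167] × [0.00146047] = 0.000165277
Weight by the priors:
  π_1·L_1 = 0.24 × 2.95834e-193 = 7.10002e-194
  π_2·L_2 = 0.24 × 1.32557e-05 = 3.18136e-06
  π_3·L_3 = 0.27 × 1.52091e-18 = 4.10647e-19
  π_4·L_4 = 0.25 × 0.000165277 = 4.13191e-05
Sum: 7.10002e-194 + 3.18136e-06 + 4.10647e-19 + 4.13191e-05 = 4.45005e-05
So the posterior for Subgroup 4 is 4.13191e-05 / 4.45005e-05 ≈ 0.9285.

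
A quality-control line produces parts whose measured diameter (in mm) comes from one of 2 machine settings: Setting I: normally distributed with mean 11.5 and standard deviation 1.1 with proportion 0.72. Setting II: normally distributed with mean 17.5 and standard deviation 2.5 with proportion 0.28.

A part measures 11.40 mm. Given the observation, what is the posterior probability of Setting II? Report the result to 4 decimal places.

Apply Bayes' rule: the posterior for each component is proportional to its prior times its likelihood at x.
Component likelihoods at x = 11.40 mm:
  f_I = 0.361179
  f_II = 0.00813134
Prior × likelihood for each component:
  π_I·f_I = 0.72 × 0.361179 = 0.260049
  π_II·f_II = 0.28 × 0.00813134 = 0.00227678
Evidence: 0.260049 + 0.00227678 = 0.262326
P(Setting II | 11.40 mm) ≈ 0.0087

0.0087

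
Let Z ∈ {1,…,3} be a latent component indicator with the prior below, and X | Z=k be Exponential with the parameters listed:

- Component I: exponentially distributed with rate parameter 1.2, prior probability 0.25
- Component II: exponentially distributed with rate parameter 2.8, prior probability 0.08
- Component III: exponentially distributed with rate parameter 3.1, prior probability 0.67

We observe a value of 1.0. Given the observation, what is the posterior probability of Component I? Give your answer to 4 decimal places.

Apply Bayes' rule: the posterior for each component is proportional to its prior times its likelihood at x.
Evaluate each component's likelihood at the observed value:
  p_I = 1.2·e^(−1.2·1.0) = 1.2·e^(−1.2000) = 0.361433
  p_II = 2.8·e^(−2.8·1.0) = 2.8·e^(−2.8000) = 0.170268
  p_III = 3.1·e^(−3.1·1.0) = 3.1·e^(−3.1000) = 0.139653
Weight by the priors:
  P(Z=I)·p_I = 0.25 × 0.361433 = 0.0903583
  P(Z=II)·p_II = 0.08 × 0.170268 = 0.0136215
  P(Z=III)·p_III = 0.67 × 0.139653 = 0.0935672
Denominator: 0.0903583 + 0.0136215 + 0.0935672 = 0.197547
So the posterior for Component I is 0.0903583 / 0.197547 ≈ 0.4574.

0.4574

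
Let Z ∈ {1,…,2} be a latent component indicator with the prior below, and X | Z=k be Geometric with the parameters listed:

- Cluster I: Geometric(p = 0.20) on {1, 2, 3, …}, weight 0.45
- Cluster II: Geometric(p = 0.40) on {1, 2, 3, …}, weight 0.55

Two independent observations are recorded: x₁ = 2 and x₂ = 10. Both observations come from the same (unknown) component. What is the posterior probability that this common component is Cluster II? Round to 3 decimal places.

0.216

The responsibility of component k is w_k f_k(x) divided by Σ_j w_j f_j(x).
Since both observations come from the same component, the likelihood for component k is f_k(x₁)·f_k(x₂).
  f_I = [0.16] × [0.0268435] = 0.00429497
  f_II = [0.24] × [0.00403108] = 0.000967459
Prior × likelihood for each component:
  w_I·f_I = 0.45 × 0.00429497 = 0.00193274
  w_II·f_II = 0.55 × 0.000967459 = 0.000532102
Marginal: 0.00193274 + 0.000532102 = 0.00246484
P(Cluster II | data) ≈ 0.216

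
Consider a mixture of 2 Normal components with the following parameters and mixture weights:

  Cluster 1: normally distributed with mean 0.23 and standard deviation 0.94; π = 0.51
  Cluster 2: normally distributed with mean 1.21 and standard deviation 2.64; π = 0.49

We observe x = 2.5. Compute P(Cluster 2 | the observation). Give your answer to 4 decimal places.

0.8486

By Bayes' theorem, P(k | x) = P(Z=k) f_k(x) / Σ_j P(Z=j) f_j(x).
Evaluate each component's likelihood at the observed value:
  p_1 = (1/(0.94·√(2π)))·exp(−(2.5−0.23)²/(2·0.94²)) = 0.424407·exp(-2.91586) = 0.0229849
  p_2 = (1/(2.64·√(2π)))·exp(−(2.5−1.21)²/(2·2.64²)) = 0.151115·exp(-0.11938) = 0.134109
Unnormalised posteriors:
  P(Z=1)·p_1 = 0.51 × 0.0229849 = 0.0117223
  P(Z=2)·p_2 = 0.49 × 0.134109 = 0.0657136
Evidence: 0.0117223 + 0.0657136 = 0.0774358
So the posterior for Cluster 2 is 0.0657136 / 0.0774358 ≈ 0.8486.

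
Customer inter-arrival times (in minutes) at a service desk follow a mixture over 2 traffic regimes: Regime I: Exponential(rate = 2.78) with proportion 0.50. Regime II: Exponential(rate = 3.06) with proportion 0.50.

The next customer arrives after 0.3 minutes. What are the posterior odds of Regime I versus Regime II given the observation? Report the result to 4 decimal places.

0.9881

The posterior odds equal the prior odds times the likelihood ratio: (π_i/π_j)·(f_i(x)/f_j(x)).
Exponential densities:
  L_I = 1.20738
  L_II = 1.22191
Odds = (0.50/0.50) × (1.20738/1.22191) = 1 × 0.988107 ≈ 0.9881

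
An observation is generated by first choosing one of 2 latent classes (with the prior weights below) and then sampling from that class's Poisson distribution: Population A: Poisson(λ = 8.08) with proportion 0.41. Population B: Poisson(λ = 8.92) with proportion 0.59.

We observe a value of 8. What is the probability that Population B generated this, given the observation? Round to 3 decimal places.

Apply Bayes' rule: the posterior for each component is proportional to its prior times its likelihood at x.
Poisson probabilities:
  L_A = e^(−8.08)·8.08^8/8! = 0.139531
  L_B = e^(−8.92)·8.92^8/8! = 0.13289
Prior × likelihood for each component:
  π_A·L_A = 0.41 × 0.139531 = 0.0572077
  π_B·L_B = 0.59 × 0.13289 = 0.078405
Sum: 0.0572077 + 0.078405 = 0.135613
P(Population B | x) ≈ 0.578

0.578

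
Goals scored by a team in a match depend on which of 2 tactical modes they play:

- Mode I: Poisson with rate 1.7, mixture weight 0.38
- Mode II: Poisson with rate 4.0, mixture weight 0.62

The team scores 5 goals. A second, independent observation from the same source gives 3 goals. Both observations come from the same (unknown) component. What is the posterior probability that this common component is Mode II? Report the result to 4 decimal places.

0.9391

P(component k | x) = π_k·f_k(x) / marginal(x), where marginal(x) = Σ_j π_j·f_j(x).
Since both observations come from the same component, the likelihood for component k is f_k(x₁)·f_k(x₂).
  f_I = [e^(−1.7)·1.7^5/5! = 0.0216154] × [0.149587] = 0.00323339
  f_II = [e^(−4.0)·4.0^5/5! = 0.156293] × [0.195367] = 0.0305346
Unnormalised posteriors:
  π_I·f_I = 0.38 × 0.00323339 = 0.00122869
  π_II·f_II = 0.62 × 0.0305346 = 0.0189314
Evidence: 0.00122869 + 0.0189314 = 0.0201601
So the posterior for Mode II is 0.0189314 / 0.0201601 ≈ 0.9391.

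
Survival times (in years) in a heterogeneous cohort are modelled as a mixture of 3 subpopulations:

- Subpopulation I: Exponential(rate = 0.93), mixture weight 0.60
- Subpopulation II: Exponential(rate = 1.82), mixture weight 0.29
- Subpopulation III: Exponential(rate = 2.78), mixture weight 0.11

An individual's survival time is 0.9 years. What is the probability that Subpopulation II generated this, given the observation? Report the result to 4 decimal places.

The responsibility of component k is w_k f_k(x) divided by Σ_j w_j f_j(x).
Exponential densities:
  f_I = 0.402697
  f_II = 0.35375
  f_III = 0.22774
Weight by the priors:
  w_I·f_I = 0.60 × 0.402697 = 0.241618
  w_II·f_II = 0.29 × 0.35375 = 0.102588
  w_III·f_III = 0.11 × 0.22774 = 0.0250514
Marginal: 0.241618 + 0.102588 + 0.0250514 = 0.369257
P(Subpopulation II | 0.9 years) = 0.102588 / 0.369257 ≈ 0.2778

0.2778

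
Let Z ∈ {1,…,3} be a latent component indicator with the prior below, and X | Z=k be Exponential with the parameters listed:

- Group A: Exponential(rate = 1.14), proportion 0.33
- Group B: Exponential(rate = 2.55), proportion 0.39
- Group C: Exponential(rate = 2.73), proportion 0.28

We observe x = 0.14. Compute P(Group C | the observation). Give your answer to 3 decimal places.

By Bayes' theorem, P(k | x) = w_k f_k(x) / Σ_j w_j f_j(x).
Evaluate each component's likelihood at the observed value:
  f_A = 1.14·e^(−1.14·0.14) = 1.14·e^(−0.1596) = 0.971833
  f_B = 2.55·e^(−2.55·0.14) = 2.55·e^(−0.3570) = 1.78442
  f_C = 2.73·e^(−2.73·0.14) = 2.73·e^(−0.3822) = 1.86284
Unnormalised posteriors:
  w_A·f_A = 0.33 × 0.971833 = 0.320705
  w_B·f_B = 0.39 × 1.78442 = 0.695924
  w_C·f_C = 0.28 × 1.86284 = 0.521595
Denominator: 0.320705 + 0.695924 + 0.521595 = 1.53822
P(Group C | 0.14) ≈ 0.339

0.339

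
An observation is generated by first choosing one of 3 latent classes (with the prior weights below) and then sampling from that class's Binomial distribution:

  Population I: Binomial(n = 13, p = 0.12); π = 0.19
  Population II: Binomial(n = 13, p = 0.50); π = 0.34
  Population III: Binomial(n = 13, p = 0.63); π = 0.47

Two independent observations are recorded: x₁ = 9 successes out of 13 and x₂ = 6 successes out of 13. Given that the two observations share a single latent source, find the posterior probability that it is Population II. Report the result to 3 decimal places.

The responsibility of component k is P(Z=k) f_k(x) divided by Σ_j P(Z=j) f_j(x).
Since both observations come from the same component, the likelihood for component k is f_k(x₁)·f_k(x₂).
  f_I = [C(13,9)·0.12^9·0.88^4 = 715·5.15978e-09·0.599695 = 2.21242e-06] × [0.00209403] = 4.63288e-09
  f_II = [C(13,9)·0.50^9·0.50^4 = 715·0.00195312·0.0625 = 0.0872803] × [0.209473] = 0.0182828
  f_III = [C(13,9)·0.63^9·0.37^4 = 715·0.0156338·0.0187416 = 0.209497] × [0.101853] = 0.0213378
Multiply by the mixture weights:
  P(Z=I)·f_I = 0.19 × 4.63288e-09 = 8.80248e-10
  P(Z=II)·f_II = 0.34 × 0.0182828 = 0.00621616
  P(Z=III)·f_III = 0.47 × 0.0213378 = 0.0100288
Sum: 8.80248e-10 + 0.00621616 + 0.0100288 = 0.0162449
Responsibility of Population II: 0.00621616 / 0.0162449 ≈ 0.383

0.383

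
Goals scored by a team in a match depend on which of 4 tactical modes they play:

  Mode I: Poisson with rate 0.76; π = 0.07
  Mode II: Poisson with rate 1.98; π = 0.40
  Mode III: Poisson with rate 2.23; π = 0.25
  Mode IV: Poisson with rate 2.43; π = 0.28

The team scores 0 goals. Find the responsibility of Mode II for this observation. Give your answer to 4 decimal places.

Apply Bayes' rule: the posterior for each component is proportional to its prior times its likelihood at x.
Poisson probabilities:
  L_I = e^(−0.76)·0.76^0/0! = 0.467666
  L_II = e^(−1.98)·1.98^0/0! = 0.138069
  L_III = e^(−2.23)·2.23^0/0! = 0.107528
  L_IV = e^(−2.43)·2.43^0/0! = 0.0880368
Multiply by the mixture weights:
  P(Z=I)·L_I = 0.07 × 0.467666 = 0.0327366
  P(Z=II)·L_II = 0.40 × 0.138069 = 0.0552277
  P(Z=III)·L_III = 0.25 × 0.107528 = 0.0268821
  P(Z=IV)·L_IV = 0.28 × 0.0880368 = 0.0246503
Sum: 0.0327366 + 0.0552277 + 0.0268821 + 0.0246503 = 0.139497
P(Mode II | 0 goals) = 0.0552277 / 0.139497 ≈ 0.3959

0.3959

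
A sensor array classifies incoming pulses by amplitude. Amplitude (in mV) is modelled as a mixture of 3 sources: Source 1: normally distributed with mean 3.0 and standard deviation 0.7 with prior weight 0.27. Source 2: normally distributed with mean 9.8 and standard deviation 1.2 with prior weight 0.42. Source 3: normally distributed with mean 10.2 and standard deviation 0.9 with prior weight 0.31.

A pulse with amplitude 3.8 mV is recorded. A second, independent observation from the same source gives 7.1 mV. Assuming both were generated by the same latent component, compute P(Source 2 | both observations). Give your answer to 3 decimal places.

P(component k | x) = P(Z=k)·f_k(x) / marginal(x), where marginal(x) = Σ_j P(Z=j)·f_j(x).
Since both observations come from the same component, the likelihood for component k is f_k(x₁)·f_k(x₂).
  p_1 = [0.296614] × [2.02457e-08] = 6.00514e-09
  p_2 = [1.23893e-06] × [0.0264497] = 3.27694e-08
  p_3 = [4.63433e-12] × [0.00117595] = 5.44976e-15
Weight by the priors:
  P(Z=1)·p_1 = 0.27 × 6.00514e-09 = 1.62139e-09
  P(Z=2)·p_2 = 0.42 × 3.27694e-08 = 1.37632e-08
  P(Z=3)·p_3 = 0.31 × 5.44976e-15 = 1.68942e-15
Evidence: 1.62139e-09 + 1.37632e-08 + 1.68942e-15 = 1.53845e-08
Responsibility of Source 2: 1.37632e-08 / 1.53845e-08 ≈ 0.895

0.895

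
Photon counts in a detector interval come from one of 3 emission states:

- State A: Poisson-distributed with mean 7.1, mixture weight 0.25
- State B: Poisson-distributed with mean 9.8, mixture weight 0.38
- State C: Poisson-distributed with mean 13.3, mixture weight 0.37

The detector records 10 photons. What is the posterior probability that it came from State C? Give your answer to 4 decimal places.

The responsibility of component k is π_k f_k(x) divided by Σ_j π_j f_j(x).
Poisson probabilities:
  f_A = e^(−7.1)·7.1^10/10! = 0.0740167
  f_B = e^(−9.8)·9.8^10/10! = 0.124857
  f_C = e^(−13.3)·13.3^10/10! = 0.0799166
Prior × likelihood for each component:
  π_A·f_A = 0.25 × 0.0740167 = 0.0185042
  π_B·f_B = 0.38 × 0.124857 = 0.0474455
  π_C·f_C = 0.37 × 0.0799166 = 0.0295691
Normaliser: 0.0185042 + 0.0474455 + 0.0295691 = 0.0955188
So the posterior for State C is 0.0295691 / 0.0955188 ≈ 0.3096.

0.3096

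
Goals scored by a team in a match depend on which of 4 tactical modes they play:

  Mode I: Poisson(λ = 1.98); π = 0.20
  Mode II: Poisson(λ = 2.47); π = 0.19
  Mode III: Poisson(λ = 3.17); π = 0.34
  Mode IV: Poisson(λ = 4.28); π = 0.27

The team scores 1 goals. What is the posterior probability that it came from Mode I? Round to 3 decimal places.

Posterior ∝ prior × likelihood, so P(k | x) ∝ π_k f_k(x); normalise over all components.
Component likelihoods at x = 1 goals:
  p_I = e^(−1.98)·1.98^1/1! = 0.273377
  p_II = e^(−2.47)·2.47^1/1! = 0.208925
  p_III = e^(−3.17)·3.17^1/1! = 0.133151
  p_IV = e^(−4.28)·4.28^1/1! = 0.0592466
Prior × likelihood for each component:
  π_I·p_I = 0.20 × 0.273377 = 0.0546754
  π_II·p_II = 0.19 × 0.208925 = 0.0396957
  π_III·p_III = 0.34 × 0.133151 = 0.0452715
  π_IV·p_IV = 0.27 × 0.0592466 = 0.0159966
Marginal: 0.0546754 + 0.0396957 + 0.0452715 + 0.0159966 = 0.155639
P(Mode I | the observation) = 0.0546754 / 0.155639 ≈ 0.351

0.351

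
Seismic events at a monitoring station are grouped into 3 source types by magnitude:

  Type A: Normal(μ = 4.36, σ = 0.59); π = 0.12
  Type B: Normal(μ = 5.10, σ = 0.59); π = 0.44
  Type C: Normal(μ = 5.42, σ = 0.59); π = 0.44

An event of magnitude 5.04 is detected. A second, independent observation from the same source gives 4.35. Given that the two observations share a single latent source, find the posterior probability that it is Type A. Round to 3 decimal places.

Apply Bayes' rule: the posterior for each component is proportional to its prior times its likelihood at x.
Since both observations come from the same component, the likelihood for component k is f_k(x₁)·f_k(x₂).
  f_A = [0.348024] × [0.676076] = 0.235291
  f_B = [0.672686] × [0.301416] = 0.202758
  f_C = [0.549516] × [0.130575] = 0.0717533
Weight by the priors:
  π_A·f_A = 0.12 × 0.235291 = 0.0282349
  π_B·f_B = 0.44 × 0.202758 = 0.0892137
  π_C·f_C = 0.44 × 0.0717533 = 0.0315714
Sum: 0.0282349 + 0.0892137 + 0.0315714 = 0.14902
P(Type A | x) ≈ 0.189

0.189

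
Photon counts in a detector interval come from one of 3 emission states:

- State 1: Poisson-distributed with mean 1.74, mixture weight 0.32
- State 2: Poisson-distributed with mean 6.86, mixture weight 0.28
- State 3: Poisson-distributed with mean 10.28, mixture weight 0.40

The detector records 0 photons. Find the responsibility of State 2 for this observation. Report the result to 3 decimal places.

By Bayes' theorem, P(k | x) = π_k f_k(x) / Σ_j π_j f_j(x).
Component likelihoods at x = 0 photons:
  L_1 = e^(−1.74)·1.74^0/0! = 0.17552
  L_2 = e^(−6.86)·6.86^0/0! = 0.00104891
  L_3 = e^(−10.28)·10.28^0/0! = 3.43125e-05
Unnormalised posteriors:
  π_1·L_1 = 0.32 × 0.17552 = 0.0561665
  π_2·L_2 = 0.28 × 0.00104891 = 0.000293696
  π_3·L_3 = 0.40 × 3.43125e-05 = 1.3725e-05
Sum: 0.0561665 + 0.000293696 + 1.3725e-05 = 0.0564739
P(State 2 | 0 photons) ≈ 0.005

0.005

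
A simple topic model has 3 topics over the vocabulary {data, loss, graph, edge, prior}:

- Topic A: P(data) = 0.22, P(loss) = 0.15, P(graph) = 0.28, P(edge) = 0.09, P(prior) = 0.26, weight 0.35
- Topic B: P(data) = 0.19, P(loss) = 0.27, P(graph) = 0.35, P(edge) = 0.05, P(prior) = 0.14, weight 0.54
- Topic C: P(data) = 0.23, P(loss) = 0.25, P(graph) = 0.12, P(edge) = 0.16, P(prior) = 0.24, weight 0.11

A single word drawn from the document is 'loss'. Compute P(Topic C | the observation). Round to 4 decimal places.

0.1218

Apply Bayes' rule: the posterior for each component is proportional to its prior times its likelihood at x.
Categorical probabilities:
  f_A = P(loss | comp) = 0.15
  f_B = P(loss | comp) = 0.27
  f_C = P(loss | comp) = 0.25
Prior × likelihood for each component:
  P(Z=A)·f_A = 0.35 × 0.15 = 0.0525
  P(Z=B)·f_B = 0.54 × 0.27 = 0.1458
  P(Z=C)·f_C = 0.11 × 0.25 = 0.0275
Normaliser: 0.0525 + 0.1458 + 0.0275 = 0.2258
Responsibility of Topic C: 0.0275 / 0.2258 ≈ 0.1218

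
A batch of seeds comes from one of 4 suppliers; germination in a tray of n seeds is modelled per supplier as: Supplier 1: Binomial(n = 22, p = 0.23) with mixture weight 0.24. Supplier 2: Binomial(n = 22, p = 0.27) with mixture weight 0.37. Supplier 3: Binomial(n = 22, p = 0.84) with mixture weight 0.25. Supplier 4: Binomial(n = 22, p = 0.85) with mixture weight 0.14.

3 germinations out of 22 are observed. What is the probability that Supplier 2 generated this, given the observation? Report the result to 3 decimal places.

By Bayes' theorem, P(k | x) = P(Z=k) f_k(x) / Σ_j P(Z=j) f_j(x).
Binomial probabilities:
  p_1 = C(22,3)·0.23^3·0.77^19 = 1540·0.012167·0.00697146 = 0.130626
  p_2 = C(22,3)·0.27^3·0.73^19 = 1540·0.019683·0.00253008 = 0.0766913
  p_3 = C(22,3)·0.84^3·0.16^19 = 1540·0.592704·7.55579e-16 = 6.89665e-13
  p_4 = C(22,3)·0.85^3·0.15^19 = 1540·0.614125·2.21684e-16 = 2.09658e-13
Prior × likelihood for each component:
  P(Z=1)·p_1 = 0.24 × 0.130626 = 0.0313501
  P(Z=2)·p_2 = 0.37 × 0.0766913 = 0.0283758
  P(Z=3)·p_3 = 0.25 × 6.89665e-13 = 1.72416e-13
  P(Z=4)·p_4 = 0.14 × 2.09658e-13 = 2.93521e-14
Normaliser: 0.0313501 + 0.0283758 + 1.72416e-13 + 2.93521e-14 = 0.0597259
Responsibility of Supplier 2: 0.0283758 / 0.0597259 ≈ 0.475

0.475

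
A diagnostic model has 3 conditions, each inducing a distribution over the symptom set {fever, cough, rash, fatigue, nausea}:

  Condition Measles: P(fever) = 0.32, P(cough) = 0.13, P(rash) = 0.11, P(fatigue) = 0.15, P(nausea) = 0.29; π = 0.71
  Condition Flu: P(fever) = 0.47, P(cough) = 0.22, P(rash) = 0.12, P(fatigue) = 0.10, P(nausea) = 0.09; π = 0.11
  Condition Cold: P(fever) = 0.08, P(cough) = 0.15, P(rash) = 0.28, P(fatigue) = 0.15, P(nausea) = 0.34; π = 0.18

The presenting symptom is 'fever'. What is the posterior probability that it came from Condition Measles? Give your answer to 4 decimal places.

Apply Bayes' rule: the posterior for each component is proportional to its prior times its likelihood at x.
Component likelihoods at x = 'fever':
  f_Measles = P(fever | comp) = 0.32
  f_Flu = P(fever | comp) = 0.47
  f_Cold = P(fever | comp) = 0.08
Multiply by the mixture weights:
  P(Z=Measles)·f_Measles = 0.71 × 0.32 = 0.2272
  P(Z=Flu)·f_Flu = 0.11 × 0.47 = 0.0517
  P(Z=Cold)·f_Cold = 0.18 × 0.08 = 0.0144
Evidence: 0.2272 + 0.0517 + 0.0144 = 0.2933
So the posterior for Condition Measles is 0.2272 / 0.2933 ≈ 0.7746.

0.7746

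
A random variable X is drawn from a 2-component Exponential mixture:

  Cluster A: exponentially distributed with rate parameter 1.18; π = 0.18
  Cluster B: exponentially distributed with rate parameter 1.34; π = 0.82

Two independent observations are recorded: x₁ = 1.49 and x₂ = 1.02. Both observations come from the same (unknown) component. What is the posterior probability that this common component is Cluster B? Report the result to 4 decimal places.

0.7972

By Bayes' theorem, P(k | x) = P(Z=k) f_k(x) / Σ_j P(Z=j) f_j(x).
Since both observations come from the same component, the likelihood for component k is f_k(x₁)·f_k(x₂).
  p_A = [0.203379] × [0.354132] = 0.0720229
  p_B = [0.181967] × [0.341595] = 0.0621589
Multiply by the mixture weights:
  P(Z=A)·p_A = 0.18 × 0.0720229 = 0.0129641
  P(Z=B)·p_B = 0.82 × 0.0621589 = 0.0509703
Evidence: 0.0129641 + 0.0509703 = 0.0639344
Responsibility of Cluster B: 0.0509703 / 0.0639344 ≈ 0.7972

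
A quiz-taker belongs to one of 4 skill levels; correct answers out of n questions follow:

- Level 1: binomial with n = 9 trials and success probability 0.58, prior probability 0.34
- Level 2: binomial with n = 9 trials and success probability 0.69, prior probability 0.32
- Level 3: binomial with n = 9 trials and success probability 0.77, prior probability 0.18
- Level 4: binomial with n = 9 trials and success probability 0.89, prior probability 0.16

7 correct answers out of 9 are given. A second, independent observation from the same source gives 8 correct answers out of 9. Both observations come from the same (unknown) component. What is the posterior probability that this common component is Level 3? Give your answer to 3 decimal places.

0.350

Apply Bayes' rule: the posterior for each component is proportional to its prior times its likelihood at x.
Since both observations come from the same component, the likelihood for component k is f_k(x₁)·f_k(x₂).
  L_1 = [0.140216] × [0.0484078] = 0.00678755
  L_2 = [0.257614] × [0.14335] = 0.0369289
  L_3 = [0.305628] × [0.255797] = 0.0781789
  L_4 = [0.192672] × [0.389722] = 0.0750885
Multiply by the mixture weights:
  π_1·L_1 = 0.34 × 0.00678755 = 0.00230777
  π_2·L_2 = 0.32 × 0.0369289 = 0.0118173
  π_3·L_3 = 0.18 × 0.0781789 = 0.0140722
  π_4·L_4 = 0.16 × 0.0750885 = 0.0120142
Normaliser: 0.00230777 + 0.0118173 + 0.0140722 + 0.0120142 = 0.0402114
Responsibility of Level 3: 0.0140722 / 0.0402114 ≈ 0.350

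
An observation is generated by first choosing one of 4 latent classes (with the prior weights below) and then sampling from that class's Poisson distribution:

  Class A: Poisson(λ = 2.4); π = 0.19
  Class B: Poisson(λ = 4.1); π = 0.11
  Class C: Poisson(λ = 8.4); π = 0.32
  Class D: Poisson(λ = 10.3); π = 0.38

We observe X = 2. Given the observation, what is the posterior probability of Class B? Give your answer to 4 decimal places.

0.2247

By Bayes' theorem, P(k | x) = P(Z=k) f_k(x) / Σ_j P(Z=j) f_j(x).
Poisson probabilities:
  p_A = 0.261268
  p_B = 0.139293
  p_C = 0.00793332
  p_D = 0.00178407
Weight by the priors:
  P(Z=A)·p_A = 0.19 × 0.261268 = 0.0496409
  P(Z=B)·p_B = 0.11 × 0.139293 = 0.0153223
  P(Z=C)·p_C = 0.32 × 0.00793332 = 0.00253866
  P(Z=D)·p_D = 0.38 × 0.00178407 = 0.000677946
Marginal: 0.0496409 + 0.0153223 + 0.00253866 + 0.000677946 = 0.0681797
So the posterior for Class B is 0.0153223 / 0.0681797 ≈ 0.2247.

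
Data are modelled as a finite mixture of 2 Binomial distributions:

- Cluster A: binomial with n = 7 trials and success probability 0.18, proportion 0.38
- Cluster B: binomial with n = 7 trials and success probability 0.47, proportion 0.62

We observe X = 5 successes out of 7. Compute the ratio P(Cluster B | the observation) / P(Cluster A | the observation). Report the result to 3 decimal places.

82.729

Only the two components matter; the odds are (π_i f_i(x)) / (π_j f_j(x)).
Component likelihoods at x = 5 successes out of 7:
  p_A = 0.00266815
  p_B = 0.135288
Posterior odds = (π_B·p_B) / (π_A·p_A) = (0.62·0.135288) / (0.38·0.00266815) = 0.0838788 / 0.0010139 ≈ 82.729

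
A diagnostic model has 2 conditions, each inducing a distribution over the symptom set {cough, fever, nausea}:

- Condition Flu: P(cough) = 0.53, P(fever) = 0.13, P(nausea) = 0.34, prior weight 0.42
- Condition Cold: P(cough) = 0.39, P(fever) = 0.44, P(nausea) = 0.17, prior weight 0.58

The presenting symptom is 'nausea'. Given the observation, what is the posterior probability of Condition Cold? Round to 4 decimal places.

By Bayes' theorem, P(k | x) = π_k f_k(x) / Σ_j π_j f_j(x).
Component likelihoods at x = 'nausea':
  p_Flu = 0.34
  p_Cold = 0.17
Weight by the priors:
  π_Flu·p_Flu = 0.42 × 0.34 = 0.1428
  π_Cold·p_Cold = 0.58 × 0.17 = 0.0986
Evidence: 0.1428 + 0.0986 = 0.2414
So the posterior for Condition Cold is 0.0986 / 0.2414 ≈ 0.4085.

0.4085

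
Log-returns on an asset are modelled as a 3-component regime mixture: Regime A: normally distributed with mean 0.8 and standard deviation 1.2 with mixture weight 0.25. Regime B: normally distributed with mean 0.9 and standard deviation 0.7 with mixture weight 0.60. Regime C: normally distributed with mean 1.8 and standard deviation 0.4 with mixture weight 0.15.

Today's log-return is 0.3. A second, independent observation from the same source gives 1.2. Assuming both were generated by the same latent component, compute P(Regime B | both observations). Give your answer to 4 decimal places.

0.8368

The responsibility of component k is w_k f_k(x) divided by Σ_j w_j f_j(x).
Since both observations come from the same component, the likelihood for component k is f_k(x₁)·f_k(x₂).
  p_A = [0.30481] × [0.314486] = 0.0958586
  p_B = [0.394707] × [0.51991] = 0.205212
  p_C = [0.000881489] × [0.323794] = 0.000285421
Prior × likelihood for each component:
  w_A·p_A = 0.25 × 0.0958586 = 0.0239646
  w_B·p_B = 0.60 × 0.205212 = 0.123127
  w_C·p_C = 0.15 × 0.000285421 = 4.28131e-05
Denominator: 0.0239646 + 0.123127 + 4.28131e-05 = 0.147135
P(Regime B | data) = 0.123127 / 0.147135 ≈ 0.8368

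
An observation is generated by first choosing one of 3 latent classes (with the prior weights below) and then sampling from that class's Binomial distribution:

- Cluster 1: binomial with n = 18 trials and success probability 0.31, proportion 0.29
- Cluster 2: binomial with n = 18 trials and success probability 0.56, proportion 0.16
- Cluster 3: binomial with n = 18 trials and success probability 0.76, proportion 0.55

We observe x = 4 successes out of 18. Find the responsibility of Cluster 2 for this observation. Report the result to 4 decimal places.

0.0107

The responsibility of component k is P(Z=k) f_k(x) divided by Σ_j P(Z=j) f_j(x).
Binomial probabilities:
  L_1 = 0.156695
  L_2 = 0.00306769
  L_3 = 2.1475e-06
Weight by the priors:
  P(Z=1)·L_1 = 0.29 × 0.156695 = 0.0454416
  P(Z=2)·L_2 = 0.16 × 0.00306769 = 0.00049083
  P(Z=3)·L_3 = 0.55 × 2.1475e-06 = 1.18113e-06
Evidence: 0.0454416 + 0.00049083 + 1.18113e-06 = 0.0459336
So the posterior for Cluster 2 is 0.00049083 / 0.0459336 ≈ 0.0107.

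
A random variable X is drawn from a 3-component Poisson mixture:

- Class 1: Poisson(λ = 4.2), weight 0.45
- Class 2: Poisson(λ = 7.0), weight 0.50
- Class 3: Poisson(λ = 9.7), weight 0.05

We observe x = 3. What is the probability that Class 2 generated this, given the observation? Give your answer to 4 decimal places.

By Bayes' theorem, P(k | x) = w_k f_k(x) / Σ_j w_j f_j(x).
Poisson probabilities:
  f_1 = e^(−4.2)·4.2^3/3! = 0.185165
  f_2 = e^(−7.0)·7.0^3/3! = 0.0521293
  f_3 = e^(−9.7)·9.7^3/3! = 0.00932197
Unnormalised posteriors:
  w_1·f_1 = 0.45 × 0.185165 = 0.0833244
  w_2·f_2 = 0.50 × 0.0521293 = 0.0260646
  w_3·f_3 = 0.05 × 0.00932197 = 0.000466098
Normaliser: 0.0833244 + 0.0260646 + 0.000466098 = 0.109855
P(Class 2 | data) ≈ 0.2373

0.2373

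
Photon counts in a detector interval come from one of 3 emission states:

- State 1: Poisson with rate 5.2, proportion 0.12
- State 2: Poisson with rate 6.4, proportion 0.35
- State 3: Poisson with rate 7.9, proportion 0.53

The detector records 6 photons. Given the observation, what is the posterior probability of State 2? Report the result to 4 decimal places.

0.3964

P(component k | x) = π_k·f_k(x) / marginal(x), where marginal(x) = Σ_j π_j·f_j(x).
Component likelihoods at x = 6 photons:
  p_1 = 0.15148
  p_2 = 0.158585
  p_3 = 0.125171
Weight by the priors:
  π_1·p_1 = 0.12 × 0.15148 = 0.0181776
  π_2·p_2 = 0.35 × 0.158585 = 0.0555048
  π_3·p_3 = 0.53 × 0.125171 = 0.0663406
Marginal: 0.0181776 + 0.0555048 + 0.0663406 = 0.140023
P(State 2 | the observation) ≈ 0.3964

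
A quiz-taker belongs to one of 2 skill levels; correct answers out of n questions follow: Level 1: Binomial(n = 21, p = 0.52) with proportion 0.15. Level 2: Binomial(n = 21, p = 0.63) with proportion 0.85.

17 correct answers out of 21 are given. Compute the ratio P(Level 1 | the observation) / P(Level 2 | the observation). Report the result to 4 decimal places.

0.0191

Only the two components matter; the odds are (π_i f_i(x)) / (π_j f_j(x)).
Component likelihoods at x = 17 correct answers out of 21:
  L_1 = 0.00472156
  L_2 = 0.0435171
0.000708235 / 0.0369896 ≈ 0.0191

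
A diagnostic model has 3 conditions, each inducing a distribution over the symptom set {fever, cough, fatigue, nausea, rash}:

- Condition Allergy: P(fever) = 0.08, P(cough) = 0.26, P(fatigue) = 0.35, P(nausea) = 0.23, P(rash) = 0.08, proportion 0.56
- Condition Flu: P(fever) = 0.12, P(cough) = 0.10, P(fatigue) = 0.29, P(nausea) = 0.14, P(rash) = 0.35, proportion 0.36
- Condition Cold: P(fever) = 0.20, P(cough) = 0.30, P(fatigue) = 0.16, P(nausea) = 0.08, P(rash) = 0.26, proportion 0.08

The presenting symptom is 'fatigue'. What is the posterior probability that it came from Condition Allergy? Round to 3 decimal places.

Posterior ∝ prior × likelihood, so P(k | x) ∝ P(Z=k) f_k(x); normalise over all components.
Evaluate each component's likelihood at the observed value:
  L_Allergy = 0.35
  L_Flu = 0.29
  L_Cold = 0.16
Prior × likelihood for each component:
  P(Z=Allergy)·L_Allergy = 0.56 × 0.35 = 0.196
  P(Z=Flu)·L_Flu = 0.36 × 0.29 = 0.1044
  P(Z=Cold)·L_Cold = 0.08 × 0.16 = 0.0128
Normaliser: 0.196 + 0.1044 + 0.0128 = 0.3132
So the posterior for Condition Allergy is 0.196 / 0.3132 ≈ 0.626.

0.626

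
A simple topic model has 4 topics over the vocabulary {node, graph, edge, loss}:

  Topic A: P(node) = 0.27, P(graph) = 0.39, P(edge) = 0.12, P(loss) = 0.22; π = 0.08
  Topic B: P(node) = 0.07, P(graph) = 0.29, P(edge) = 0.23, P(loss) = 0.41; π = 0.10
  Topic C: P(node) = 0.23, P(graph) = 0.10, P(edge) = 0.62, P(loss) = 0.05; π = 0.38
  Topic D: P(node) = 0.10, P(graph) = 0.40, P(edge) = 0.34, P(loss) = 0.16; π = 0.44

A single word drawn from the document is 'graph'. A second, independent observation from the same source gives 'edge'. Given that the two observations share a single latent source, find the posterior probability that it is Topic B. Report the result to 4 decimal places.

0.0711

Apply Bayes' rule: the posterior for each component is proportional to its prior times its likelihood at x.
Since both observations come from the same component, the likelihood for component k is f_k(x₁)·f_k(x₂).
  p_A = [P(graph | comp) = 0.39] × [0.12] = 0.0468
  p_B = [P(graph | comp) = 0.29] × [0.23] = 0.0667
  p_C = [P(graph | comp) = 0.10] × [0.62] = 0.062
  p_D = [P(graph | comp) = 0.40] × [0.34] = 0.136
Unnormalised posteriors:
  π_A·p_A = 0.08 × 0.0468 = 0.003744
  π_B·p_B = 0.10 × 0.0667 = 0.00667
  π_C·p_C = 0.38 × 0.062 = 0.02356
  π_D·p_D = 0.44 × 0.136 = 0.05984
Denominator: 0.003744 + 0.00667 + 0.02356 + 0.05984 = 0.093814
P(Topic B | x₁,x₂) = 0.00667 / 0.093814 ≈ 0.0711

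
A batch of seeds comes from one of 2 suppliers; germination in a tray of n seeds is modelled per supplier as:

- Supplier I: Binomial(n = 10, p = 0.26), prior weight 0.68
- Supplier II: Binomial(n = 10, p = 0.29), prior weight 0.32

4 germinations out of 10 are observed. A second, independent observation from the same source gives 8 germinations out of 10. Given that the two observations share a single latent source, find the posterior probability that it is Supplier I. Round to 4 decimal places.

0.4439

P(component k | x) = π_k·f_k(x) / marginal(x), where marginal(x) = Σ_j π_j·f_j(x).
Since both observations come from the same component, the likelihood for component k is f_k(x₁)·f_k(x₂).
  f_I = [C(10,4)·0.26^4·0.74^6 = 210·0.00456976·0.164206 = 0.157581] × [0.000514592] = 8.10897e-05
  f_II = [C(10,4)·0.29^4·0.71^6 = 210·0.00707281·0.1281 = 0.190266] × [0.00113478] = 0.000215911
Multiply by the mixture weights:
  π_I·f_I = 0.68 × 8.10897e-05 = 5.5141e-05
  π_II·f_II = 0.32 × 0.000215911 = 6.90915e-05
Normaliser: 5.5141e-05 + 6.90915e-05 = 0.000124232
P(Supplier I | x₁, x₂) = 5.5141e-05 / 0.000124232 ≈ 0.4439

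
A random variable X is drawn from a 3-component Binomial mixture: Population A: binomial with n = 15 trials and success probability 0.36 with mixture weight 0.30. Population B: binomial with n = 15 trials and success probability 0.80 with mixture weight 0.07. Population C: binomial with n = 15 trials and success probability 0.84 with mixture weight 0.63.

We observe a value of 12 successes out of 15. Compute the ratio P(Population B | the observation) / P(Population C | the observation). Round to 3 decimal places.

0.121

Since P(k|x) ∝ π_k f_k(x), the posterior odds are π_i f_i(x) / (π_j f_j(x)).
Evaluate each component's likelihood at the observed value:
  f_A = C(15,12)·0.36^12·0.64^3 = 455·4.73838e-06·0.262144 = 0.000565173
  f_B = C(15,12)·0.80^12·0.20^3 = 455·0.0687195·0.008 = 0.250139
  f_C = C(15,12)·0.84^12·0.16^3 = 455·0.12341·0.004096 = 0.229997
Odds = (0.07/0.63) × (0.250139/0.229997) = 0.111111 × 1.08757 ≈ 0.121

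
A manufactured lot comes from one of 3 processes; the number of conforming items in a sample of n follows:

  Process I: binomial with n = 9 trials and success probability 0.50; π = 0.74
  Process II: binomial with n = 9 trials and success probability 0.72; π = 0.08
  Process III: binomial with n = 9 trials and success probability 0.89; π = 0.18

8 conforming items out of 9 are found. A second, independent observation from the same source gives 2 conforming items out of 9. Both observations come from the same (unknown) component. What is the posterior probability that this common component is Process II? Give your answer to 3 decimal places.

0.039

P(component k | x) = w_k·f_k(x) / marginal(x), where marginal(x) = Σ_j w_j·f_j(x).
Since both observations come from the same component, the likelihood for component k is f_k(x₁)·f_k(x₂).
  f_I = [0.0175781] × [0.0703125] = 0.00123596
  f_II = [0.181995] × [0.0025181] = 0.000458284
  f_III = [0.389722] × [5.55688e-06] = 2.16564e-06
Multiply by the mixture weights:
  w_I·f_I = 0.74 × 0.00123596 = 0.000914612
  w_II·f_II = 0.08 × 0.000458284 = 3.66627e-05
  w_III·f_III = 0.18 × 2.16564e-06 = 3.89815e-07
Normaliser: 0.000914612 + 3.66627e-05 + 3.89815e-07 = 0.000951664
P(Process II | x₁,x₂) ≈ 0.039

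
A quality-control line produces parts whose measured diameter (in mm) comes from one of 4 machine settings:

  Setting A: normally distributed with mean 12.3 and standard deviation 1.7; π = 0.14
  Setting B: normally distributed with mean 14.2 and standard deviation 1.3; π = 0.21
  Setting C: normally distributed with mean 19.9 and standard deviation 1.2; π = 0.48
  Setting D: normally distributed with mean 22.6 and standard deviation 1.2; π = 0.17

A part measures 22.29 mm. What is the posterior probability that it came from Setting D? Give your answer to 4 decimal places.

Posterior ∝ prior × likelihood, so P(k | x) ∝ π_k f_k(x); normalise over all components.
Component likelihoods at x = 22.29 mm:
  L_A = (1/(1.7·√(2π)))·exp(−(22.29−12.3)²/(2·1.7²)) = 0.234672·exp(-17.26645) = 7.44279e-09
  L_B = (1/(1.3·√(2π)))·exp(−(22.29−14.2)²/(2·1.3²)) = 0.306879·exp(-19.36334) = 1.19557e-09
  L_C = (1/(1.2·√(2π)))·exp(−(22.29−19.9)²/(2·1.2²)) = 0.332452·exp(-1.98337) = 0.045747
  L_D = (1/(1.2·√(2π)))·exp(−(22.29−22.6)²/(2·1.2²)) = 0.332452·exp(-0.03337) = 0.321542
Weight by the priors:
  π_A·L_A = 0.14 × 7.44279e-09 = 1.04199e-09
  π_B·L_B = 0.21 × 1.19557e-09 = 2.51069e-10
  π_C·L_C = 0.48 × 0.045747 = 0.0219586
  π_D·L_D = 0.17 × 0.321542 = 0.0546621
Normaliser: 1.04199e-09 + 2.51069e-10 + 0.0219586 + 0.0546621 = 0.0766207
So the posterior for Setting D is 0.0546621 / 0.0766207 ≈ 0.7134.

0.7134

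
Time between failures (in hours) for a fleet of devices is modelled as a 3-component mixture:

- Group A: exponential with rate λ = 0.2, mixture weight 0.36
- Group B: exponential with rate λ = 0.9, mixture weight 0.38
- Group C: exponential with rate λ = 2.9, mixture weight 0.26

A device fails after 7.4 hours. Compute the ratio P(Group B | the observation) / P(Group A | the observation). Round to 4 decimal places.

0.0267

Only the two components matter; the odds are (π_i f_i(x)) / (π_j f_j(x)).
Exponential densities:
  p_A = 0.2·e^(−0.2·7.4) = 0.2·e^(−1.4800) = 0.0455275
  p_B = 0.9·e^(−0.9·7.4) = 0.9·e^(−6.6600) = 0.00115303
  p_C = 2.9·e^(−2.9·7.4) = 2.9·e^(−21.4600) = 1.38816e-09
Odds = (0.38/0.36) × (0.00115303/0.0455275) = 1.05556 × 0.025326 ≈ 0.0267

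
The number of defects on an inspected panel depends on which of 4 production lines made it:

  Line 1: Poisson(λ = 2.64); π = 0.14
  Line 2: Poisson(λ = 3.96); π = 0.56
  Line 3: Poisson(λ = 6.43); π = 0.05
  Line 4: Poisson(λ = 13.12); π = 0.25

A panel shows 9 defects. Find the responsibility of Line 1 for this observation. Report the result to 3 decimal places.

0.006

Apply Bayes' rule: the posterior for each component is proportional to its prior times its likelihood at x.
Component likelihoods at x = 9 defects:
  f_1 = 0.001225
  f_2 = 0.0125802
  f_3 = 0.0834876
  f_4 = 0.0636353
Prior × likelihood for each component:
  π_1·f_1 = 0.14 × 0.001225 = 0.0001715
  π_2·f_2 = 0.56 × 0.0125802 = 0.00704491
  π_3·f_3 = 0.05 × 0.0834876 = 0.00417438
  π_4·f_4 = 0.25 × 0.0636353 = 0.0159088
Normaliser: 0.0001715 + 0.00704491 + 0.00417438 + 0.0159088 = 0.0272996
Responsibility of Line 1: 0.0001715 / 0.0272996 ≈ 0.006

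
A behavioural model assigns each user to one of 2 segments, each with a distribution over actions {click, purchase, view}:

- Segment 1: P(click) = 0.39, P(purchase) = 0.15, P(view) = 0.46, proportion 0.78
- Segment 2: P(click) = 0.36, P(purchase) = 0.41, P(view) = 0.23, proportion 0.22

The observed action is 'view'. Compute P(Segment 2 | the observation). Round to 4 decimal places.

P(component k | x) = P(Z=k)·f_k(x) / marginal(x), where marginal(x) = Σ_j P(Z=j)·f_j(x).
Component likelihoods at x = 'view':
  f_1 = P(view | comp) = 0.46
  f_2 = P(view | comp) = 0.23
Weight by the priors:
  P(Z=1)·f_1 = 0.78 × 0.46 = 0.3588
  P(Z=2)·f_2 = 0.22 × 0.23 = 0.0506
Evidence: 0.3588 + 0.0506 = 0.4094
P(Segment 2 | data) ≈ 0.1236

0.1236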